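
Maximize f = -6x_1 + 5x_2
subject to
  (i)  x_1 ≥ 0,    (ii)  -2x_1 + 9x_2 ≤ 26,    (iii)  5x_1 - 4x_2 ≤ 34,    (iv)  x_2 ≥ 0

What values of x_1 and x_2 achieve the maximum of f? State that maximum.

x_1 = 0, x_2 = 26/9, maximum f = 130/9

Feasible corners and f = -6x_1 + 5x_2:
  (0, 26/9) → f = 130/9
  (0, 0) → f = 0
  (410/37, 198/37) → f = -1470/37
  (34/5, 0) → f = -204/5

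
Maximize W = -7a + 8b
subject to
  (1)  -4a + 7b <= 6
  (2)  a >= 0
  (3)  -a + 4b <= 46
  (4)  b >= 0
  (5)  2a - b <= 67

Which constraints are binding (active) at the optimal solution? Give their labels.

(1) and (2)

Vertices and W = -7a + 8b:
  (0, 6/7) → W = 48/7
  (298/9, 178/9) → W = -662/9
  (0, 0) → W = 0
  (314/7, 159/7) → W = -926/7
  (67/2, 0) → W = -469/2

The maximum is at (0, 6/7). Substituting into each constraint, equality holds for (1) and (2); the remaining constraints have slack.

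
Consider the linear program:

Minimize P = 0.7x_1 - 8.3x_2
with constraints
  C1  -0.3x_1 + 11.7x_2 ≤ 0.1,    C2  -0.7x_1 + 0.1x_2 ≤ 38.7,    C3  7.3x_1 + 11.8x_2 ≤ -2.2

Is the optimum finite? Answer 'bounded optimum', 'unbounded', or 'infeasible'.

Feasible corners and P = 0.7x_1 - 8.3x_2:
  (-22639/408, -577/408) → P = -55291/2040
  (-2692/8895, 7/8895) → P = -259/1186
The feasible region has finitely many vertices and no improving ray; the minimum is -55291/2040 at (-22639/408, -577/408).

bounded optimum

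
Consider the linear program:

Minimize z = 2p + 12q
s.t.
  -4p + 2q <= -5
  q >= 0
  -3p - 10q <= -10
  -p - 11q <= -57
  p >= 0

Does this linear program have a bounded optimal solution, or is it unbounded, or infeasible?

bounded optimum

Vertices and z = 2p + 12q:
  (169/46, 223/46) → z = 1507/23
  (57, 0) → z = 114
The feasible region has finitely many vertices and no improving ray; the minimum is 1507/23 at (169/46, 223/46).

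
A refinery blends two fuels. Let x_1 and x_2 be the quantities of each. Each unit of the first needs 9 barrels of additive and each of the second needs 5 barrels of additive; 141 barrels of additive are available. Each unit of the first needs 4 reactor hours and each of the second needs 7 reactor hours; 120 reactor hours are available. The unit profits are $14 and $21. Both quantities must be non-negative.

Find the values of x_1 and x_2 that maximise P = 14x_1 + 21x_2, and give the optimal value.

x_1 = 9, x_2 = 12, maximum P = 378

At the optimal vertex, 9x_1 + 5x_2 = 141 and 4x_1 + 7x_2 = 120.
Solving simultaneously gives x_1 = 9, x_2 = 12.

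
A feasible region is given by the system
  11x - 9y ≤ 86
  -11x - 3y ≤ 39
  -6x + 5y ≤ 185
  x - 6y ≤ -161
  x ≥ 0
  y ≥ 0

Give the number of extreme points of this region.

4

Pairwise boundary intersections that survive every other constraint:
  (2095, 2551)
  (655/19, 619/19)
  (0, 37)
  (0, 161/6)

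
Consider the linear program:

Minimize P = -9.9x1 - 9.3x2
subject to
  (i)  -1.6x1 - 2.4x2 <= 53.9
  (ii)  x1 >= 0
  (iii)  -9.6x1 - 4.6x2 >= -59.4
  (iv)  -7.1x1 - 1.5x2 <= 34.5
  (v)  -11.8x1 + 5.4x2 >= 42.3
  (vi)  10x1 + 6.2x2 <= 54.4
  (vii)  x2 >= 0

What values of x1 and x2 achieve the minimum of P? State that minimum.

x1 = 0, x2 = 272/31, minimum P = -408/5

Feasible corners and P = -9.9x1 - 9.3x2:
  (0, 47/6) → P = -1457/20
  (0, 272/31) → P = -408/5
  (1575/6358, 26623/3179) → P = -300459/3740

The binding constraints are x1 = 0 and 10x1 + 6.2x2 = 54.4.
Solving simultaneously gives x1 = 0, x2 = 272/31.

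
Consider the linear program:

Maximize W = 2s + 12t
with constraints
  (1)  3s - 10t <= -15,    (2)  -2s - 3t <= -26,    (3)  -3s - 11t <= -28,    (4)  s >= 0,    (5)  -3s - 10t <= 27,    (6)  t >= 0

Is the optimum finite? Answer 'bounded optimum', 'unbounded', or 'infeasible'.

From the feasible point (215/29, 108/29), moving in the direction (0, 1) keeps every constraint satisfied while W increases without bound.

unbounded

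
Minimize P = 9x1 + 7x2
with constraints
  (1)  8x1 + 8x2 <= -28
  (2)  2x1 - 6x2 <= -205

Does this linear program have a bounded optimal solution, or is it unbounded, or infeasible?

unbounded

From the feasible point (-113/4, 99/4), moving in the direction (-6, -2) keeps every constraint satisfied while P decreases without bound.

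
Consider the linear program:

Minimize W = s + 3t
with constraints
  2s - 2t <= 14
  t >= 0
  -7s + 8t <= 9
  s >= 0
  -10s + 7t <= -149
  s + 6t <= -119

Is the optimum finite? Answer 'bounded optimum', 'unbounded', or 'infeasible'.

infeasible

The boundaries 2s - 2t = 14 and -7s + 8t = 9 meet at (65, 58), but that point violates s + 6t ≤ -119. Every candidate vertex is excluded by some other constraint, so the feasible region is empty.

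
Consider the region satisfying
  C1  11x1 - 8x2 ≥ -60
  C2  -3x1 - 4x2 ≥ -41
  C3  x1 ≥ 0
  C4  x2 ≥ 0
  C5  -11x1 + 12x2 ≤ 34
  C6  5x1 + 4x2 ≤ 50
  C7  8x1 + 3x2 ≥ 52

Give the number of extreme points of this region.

Of the 21 pairwise boundary intersections, those satisfying every inequality are:
  (89/20, 553/80)
  (9/2, 55/8)
  (10, 0)
  (13/2, 0)
  (174/43, 844/129)

5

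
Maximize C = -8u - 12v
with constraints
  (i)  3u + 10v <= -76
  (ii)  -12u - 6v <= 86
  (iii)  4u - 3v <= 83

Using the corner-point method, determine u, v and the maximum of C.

Extreme points and C = -8u - 12v:
  (-202/51, -109/17) → C = 5540/51
  (86/7, -79/7) → C = 260/7
  (4, -67/3) → C = 236

The optimum lies where -12u - 6v = 86 and 4u - 3v = 83.
Solving simultaneously gives u = 4, v = -67/3.

u = 4, v = -67/3, maximum C = 236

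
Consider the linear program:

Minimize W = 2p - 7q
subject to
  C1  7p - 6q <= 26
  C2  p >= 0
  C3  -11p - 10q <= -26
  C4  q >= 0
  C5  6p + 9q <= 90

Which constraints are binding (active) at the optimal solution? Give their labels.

Feasible corners and W = 2p - 7q:
  (26/7, 0) → W = 52/7
  (86/11, 158/33) → W = -590/33
  (0, 13/5) → W = -91/5
  (0, 10) → W = -70
  (26/11, 0) → W = 52/11

The minimum is at (0, 10). Substituting into each constraint, equality holds for C2 and C5; the remaining constraints have slack.

C2 and C5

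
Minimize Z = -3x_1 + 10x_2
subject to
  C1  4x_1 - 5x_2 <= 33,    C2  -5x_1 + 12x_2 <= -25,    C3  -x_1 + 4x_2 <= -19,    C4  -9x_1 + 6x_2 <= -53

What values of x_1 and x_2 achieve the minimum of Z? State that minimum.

x_1 = 67/21, x_2 = -85/21, minimum Z = -1051/21

Feasible corners and Z = -3x_1 + 10x_2:
  (37/11, -43/11) → Z = -541/11
  (67/21, -85/21) → Z = -1051/21
  (49/15, -59/15) → Z = -737/15

The binding constraints are 4x_1 - 5x_2 = 33 and -9x_1 + 6x_2 = -53.
Solving simultaneously gives x_1 = 67/21, x_2 = -85/21.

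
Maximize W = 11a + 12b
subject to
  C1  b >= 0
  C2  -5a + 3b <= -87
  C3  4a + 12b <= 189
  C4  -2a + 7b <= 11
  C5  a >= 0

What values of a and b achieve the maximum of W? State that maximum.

a = 189/4, b = 0, maximum W = 2079/4

Corner points and W = 11a + 12b:
  (87/5, 0) → W = 957/5
  (189/4, 0) → W = 2079/4
  (642/29, 229/29) → W = 9810/29
  (1191/52, 211/26) → W = 18165/52

The optimum lies where b = 0 and 4a + 12b = 189.
Solving simultaneously gives a = 189/4, b = 0.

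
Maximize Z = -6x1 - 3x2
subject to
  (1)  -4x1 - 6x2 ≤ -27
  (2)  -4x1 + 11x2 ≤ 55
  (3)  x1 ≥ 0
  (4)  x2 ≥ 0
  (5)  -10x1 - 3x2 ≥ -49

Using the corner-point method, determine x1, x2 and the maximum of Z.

Feasible corners and Z = -6x1 - 3x2:
  (0, 9/2) → Z = -27/2
  (71/16, 37/24) → Z = -125/4
  (0, 5) → Z = -15
  (187/61, 373/61) → Z = -2241/61

At the optimal vertex, -4x1 - 6x2 = -27 and x1 = 0.
Solving simultaneously gives x1 = 0, x2 = 9/2.

x1 = 0, x2 = 9/2, maximum Z = -27/2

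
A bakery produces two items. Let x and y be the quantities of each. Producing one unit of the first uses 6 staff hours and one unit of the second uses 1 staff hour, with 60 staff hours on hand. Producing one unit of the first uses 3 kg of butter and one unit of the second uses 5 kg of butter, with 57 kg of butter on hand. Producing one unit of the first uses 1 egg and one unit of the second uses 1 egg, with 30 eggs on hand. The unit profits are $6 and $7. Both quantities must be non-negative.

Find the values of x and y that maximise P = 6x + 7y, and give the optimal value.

x = 9, y = 6, maximum P = 96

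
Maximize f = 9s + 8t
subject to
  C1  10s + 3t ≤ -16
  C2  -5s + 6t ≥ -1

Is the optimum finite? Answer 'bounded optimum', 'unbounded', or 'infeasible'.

From the feasible point (-31/25, -6/5), moving in the direction (-3, 10) keeps every constraint satisfied while f increases without bound.

unbounded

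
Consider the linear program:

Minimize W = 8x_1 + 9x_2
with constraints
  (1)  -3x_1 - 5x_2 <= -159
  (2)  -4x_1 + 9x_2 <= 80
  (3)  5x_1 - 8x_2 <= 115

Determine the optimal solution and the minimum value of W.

Extreme points and W = 8x_1 + 9x_2:
  (1031/47, 876/47) → W = 16132/47
  (1847/49, 450/49) → W = 18826/49
  (1675/13, 860/13) → W = 21140/13

The binding constraints are -3x_1 - 5x_2 = -159 and -4x_1 + 9x_2 = 80.
Solving simultaneously gives x_1 = 1031/47, x_2 = 876/47.

x_1 = 1031/47, x_2 = 876/47, minimum W = 16132/47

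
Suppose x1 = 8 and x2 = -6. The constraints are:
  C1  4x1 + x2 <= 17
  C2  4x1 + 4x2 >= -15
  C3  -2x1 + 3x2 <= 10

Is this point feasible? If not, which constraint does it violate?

not feasible — violates C1

Constraint C1: 4x1 + x2 = 26, which is not ≤ 17. All other constraints are satisfied.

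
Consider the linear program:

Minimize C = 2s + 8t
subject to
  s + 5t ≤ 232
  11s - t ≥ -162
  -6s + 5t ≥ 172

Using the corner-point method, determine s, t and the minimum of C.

s = -638/49, t = 920/49, minimum C = 6084/49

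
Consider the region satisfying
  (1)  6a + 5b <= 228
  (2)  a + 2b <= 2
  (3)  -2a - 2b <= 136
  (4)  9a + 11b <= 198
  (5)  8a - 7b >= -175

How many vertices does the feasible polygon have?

5

Intersecting each pair of boundary lines and keeping only the points that satisfy every inequality leaves:
  (568, -636)
  (506/7, -288/7)
  (374/7, -180/7)
  (-336/23, 191/23)
  (-217/5, -123/5)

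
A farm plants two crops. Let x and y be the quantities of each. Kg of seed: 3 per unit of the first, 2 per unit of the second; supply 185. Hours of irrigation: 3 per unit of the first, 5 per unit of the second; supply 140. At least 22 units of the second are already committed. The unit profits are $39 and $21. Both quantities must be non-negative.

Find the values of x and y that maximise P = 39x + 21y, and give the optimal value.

x = 10, y = 22, maximum P = 852

Extreme points and P = 39x + 21y:
  (0, 28) → P = 588
  (0, 22) → P = 462
  (10, 22) → P = 852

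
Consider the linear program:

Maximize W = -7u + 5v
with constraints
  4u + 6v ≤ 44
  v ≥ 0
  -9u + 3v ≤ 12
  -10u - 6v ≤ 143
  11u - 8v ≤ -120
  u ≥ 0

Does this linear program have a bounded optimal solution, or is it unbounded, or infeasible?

infeasible

The boundaries 4u + 6v = 44 and v = 0 meet at (11, 0), but that point violates 11u - 8v ≤ -120. Every candidate vertex is excluded by some other constraint, so the feasible region is empty.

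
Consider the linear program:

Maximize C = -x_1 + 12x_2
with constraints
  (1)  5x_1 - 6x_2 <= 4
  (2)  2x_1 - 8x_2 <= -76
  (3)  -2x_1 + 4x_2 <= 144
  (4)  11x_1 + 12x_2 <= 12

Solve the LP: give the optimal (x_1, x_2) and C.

At the optimal vertex, -2x_1 + 4x_2 = 144 and 11x_1 + 12x_2 = 12.
Solving simultaneously gives x_1 = -420/17, x_2 = 402/17.

x_1 = -420/17, x_2 = 402/17, maximum C = 5244/17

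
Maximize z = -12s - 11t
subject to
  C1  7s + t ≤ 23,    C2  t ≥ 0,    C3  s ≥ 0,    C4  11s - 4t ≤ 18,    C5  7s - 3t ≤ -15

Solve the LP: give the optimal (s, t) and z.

s = 0, t = 5, maximum z = -55

Vertices and z = -12s - 11t:
  (0, 23) → z = -253
  (27/14, 19/2) → z = -1787/14
  (0, 5) → z = -55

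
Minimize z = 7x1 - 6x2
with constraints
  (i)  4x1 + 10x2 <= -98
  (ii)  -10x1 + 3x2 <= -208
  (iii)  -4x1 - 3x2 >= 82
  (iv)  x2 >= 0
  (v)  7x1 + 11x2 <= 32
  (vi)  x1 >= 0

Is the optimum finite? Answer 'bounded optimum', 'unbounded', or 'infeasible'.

The boundaries -10x1 + 3x2 = -208 and -4x1 - 3x2 = 82 meet at (9, -118/3), but that point violates x2 ≥ 0. Every candidate vertex is excluded by some other constraint, so the feasible region is empty.

infeasible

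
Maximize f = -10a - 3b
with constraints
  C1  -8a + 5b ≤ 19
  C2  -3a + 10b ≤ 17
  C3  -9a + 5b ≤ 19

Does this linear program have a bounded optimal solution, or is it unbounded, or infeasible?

From the feasible point (-7/5, 32/25), moving in the direction (-5, -9) keeps every constraint satisfied while f increases without bound.

unbounded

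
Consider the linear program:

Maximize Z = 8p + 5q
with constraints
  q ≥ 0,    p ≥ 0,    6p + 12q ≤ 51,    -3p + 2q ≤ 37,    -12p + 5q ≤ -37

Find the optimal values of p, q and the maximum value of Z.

Feasible corners and Z = 8p + 5q:
  (17/2, 0) → Z = 68
  (37/12, 0) → Z = 74/3
  (233/58, 65/29) → Z = 1257/29

The binding constraints are q = 0 and 6p + 12q = 51.
Solving simultaneously gives p = 17/2, q = 0.

p = 17/2, q = 0, maximum Z = 68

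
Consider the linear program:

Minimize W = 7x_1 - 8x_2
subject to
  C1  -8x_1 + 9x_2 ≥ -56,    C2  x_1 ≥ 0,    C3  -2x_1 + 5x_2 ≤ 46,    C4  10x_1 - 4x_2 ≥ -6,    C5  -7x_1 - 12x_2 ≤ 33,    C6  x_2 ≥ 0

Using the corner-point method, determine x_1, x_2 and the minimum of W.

Corner points and W = 7x_1 - 8x_2:
  (347/11, 240/11) → W = 509/11
  (7, 0) → W = 49
  (0, 3/2) → W = -12
  (0, 0) → W = 0
  (11/3, 32/3) → W = -179/3

The optimum lies where -2x_1 + 5x_2 = 46 and 10x_1 - 4x_2 = -6.
Solving simultaneously gives x_1 = 11/3, x_2 = 32/3.

x_1 = 11/3, x_2 = 32/3, minimum W = -179/3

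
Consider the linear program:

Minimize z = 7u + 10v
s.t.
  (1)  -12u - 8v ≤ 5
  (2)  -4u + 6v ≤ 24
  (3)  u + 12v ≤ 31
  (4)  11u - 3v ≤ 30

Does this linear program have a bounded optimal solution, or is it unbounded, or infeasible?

bounded optimum

Extreme points and z = 7u + 10v:
  (-111/52, 67/26) → z = 563/52
  (225/124, -415/124) → z = -2575/124
  (-17/9, 74/27) → z = 383/27
  (151/45, 311/135) → z = 6281/135
The feasible region has finitely many vertices and no improving ray; the minimum is -2575/124 at (225/124, -415/124).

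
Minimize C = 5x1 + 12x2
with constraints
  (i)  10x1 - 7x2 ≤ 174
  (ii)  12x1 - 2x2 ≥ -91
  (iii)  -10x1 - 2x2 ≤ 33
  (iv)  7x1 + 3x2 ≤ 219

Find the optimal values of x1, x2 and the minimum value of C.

The optimum lies where 10x1 - 7x2 = 174 and -10x1 - 2x2 = 33.
Solving simultaneously gives x1 = 13/10, x2 = -23.

x1 = 13/10, x2 = -23, minimum C = -539/2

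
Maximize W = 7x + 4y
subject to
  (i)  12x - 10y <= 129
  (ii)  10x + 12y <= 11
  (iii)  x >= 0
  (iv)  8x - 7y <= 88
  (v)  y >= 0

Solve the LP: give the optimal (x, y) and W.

x = 11/10, y = 0, maximum W = 77/10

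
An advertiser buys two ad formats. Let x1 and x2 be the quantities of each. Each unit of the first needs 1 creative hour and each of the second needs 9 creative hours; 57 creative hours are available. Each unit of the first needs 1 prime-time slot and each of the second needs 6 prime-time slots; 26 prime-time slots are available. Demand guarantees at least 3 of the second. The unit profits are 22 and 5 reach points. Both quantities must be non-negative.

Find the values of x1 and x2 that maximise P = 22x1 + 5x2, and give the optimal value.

x1 = 8, x2 = 3, maximum P = 191

Feasible corners and P = 22x1 + 5x2:
  (0, 13/3) → P = 65/3
  (0, 3) → P = 15
  (8, 3) → P = 191

The binding constraints are x1 + 6x2 = 26 and x2 = 3.
Solving simultaneously gives x1 = 8, x2 = 3.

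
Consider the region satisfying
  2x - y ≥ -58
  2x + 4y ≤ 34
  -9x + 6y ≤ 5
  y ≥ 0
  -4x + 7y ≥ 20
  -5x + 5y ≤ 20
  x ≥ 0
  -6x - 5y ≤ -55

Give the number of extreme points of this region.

The feasible vertices (each the meet of two boundaries and inside every other half-plane) are:
  (23/6, 79/12)
  (79/15, 88/15)
  (305/81, 175/27)
  (285/62, 170/31)

4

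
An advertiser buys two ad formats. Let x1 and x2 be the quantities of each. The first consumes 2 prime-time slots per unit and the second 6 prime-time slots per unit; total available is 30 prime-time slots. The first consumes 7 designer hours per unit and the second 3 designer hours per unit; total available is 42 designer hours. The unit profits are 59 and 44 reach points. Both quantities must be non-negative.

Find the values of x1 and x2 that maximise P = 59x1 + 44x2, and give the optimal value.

x1 = 9/2, x2 = 7/2, maximum P = 839/2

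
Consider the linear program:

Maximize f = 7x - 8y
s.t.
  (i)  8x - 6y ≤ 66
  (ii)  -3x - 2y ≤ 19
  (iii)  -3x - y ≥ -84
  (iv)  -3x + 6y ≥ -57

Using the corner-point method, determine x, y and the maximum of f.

x = 9/5, y = -43/5, maximum f = 407/5

Feasible corners and f = 7x - 8y:
  (285/13, 237/13) → f = 99/13
  (9/5, -43/5) → f = 407/5
  (0, -19/2) → f = 76
The feasible region is unbounded (it extends along (-1, 3), (-2, 3)), but f strictly decreases along every unbounded feasible direction, so there is no improving ray and the maximum is attained at a vertex.

The binding constraints are 8x - 6y = 66 and -3x + 6y = -57.
Solving simultaneously gives x = 9/5, y = -43/5.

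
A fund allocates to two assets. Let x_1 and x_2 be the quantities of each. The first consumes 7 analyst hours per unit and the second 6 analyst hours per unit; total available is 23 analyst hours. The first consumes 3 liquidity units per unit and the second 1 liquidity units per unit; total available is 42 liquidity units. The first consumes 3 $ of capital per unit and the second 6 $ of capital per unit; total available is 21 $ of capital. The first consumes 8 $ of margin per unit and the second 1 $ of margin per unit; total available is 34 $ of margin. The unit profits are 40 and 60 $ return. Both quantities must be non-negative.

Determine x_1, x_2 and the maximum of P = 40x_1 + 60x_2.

The optimum lies where 7x_1 + 6x_2 = 23 and 3x_1 + 6x_2 = 21.
Solving simultaneously gives x_1 = 1/2, x_2 = 13/4.

x_1 = 1/2, x_2 = 13/4, maximum P = 215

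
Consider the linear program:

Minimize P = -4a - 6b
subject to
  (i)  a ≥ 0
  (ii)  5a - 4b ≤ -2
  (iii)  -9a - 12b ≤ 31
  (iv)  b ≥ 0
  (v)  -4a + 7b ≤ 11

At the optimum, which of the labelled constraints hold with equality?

(ii) and (v)

Extreme points and P = -4a - 6b:
  (0, 1/2) → P = -3
  (0, 11/7) → P = -66/7
  (30/19, 47/19) → P = -402/19

The minimum is at (30/19, 47/19). Substituting into each constraint, equality holds for (ii) and (v); the remaining constraints have slack.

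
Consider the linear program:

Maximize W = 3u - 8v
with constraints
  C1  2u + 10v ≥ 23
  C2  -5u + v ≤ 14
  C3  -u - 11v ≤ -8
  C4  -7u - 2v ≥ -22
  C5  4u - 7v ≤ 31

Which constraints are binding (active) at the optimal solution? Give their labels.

Vertices and W = 3u - 8v:
  (-9/4, 11/4) → W = -115/4
  (29/11, 39/22) → W = -69/11
  (-6/17, 208/17) → W = -1682/17

The maximum is at (29/11, 39/22). Substituting into each constraint, equality holds for C1 and C4; the remaining constraints have slack.

C1 and C4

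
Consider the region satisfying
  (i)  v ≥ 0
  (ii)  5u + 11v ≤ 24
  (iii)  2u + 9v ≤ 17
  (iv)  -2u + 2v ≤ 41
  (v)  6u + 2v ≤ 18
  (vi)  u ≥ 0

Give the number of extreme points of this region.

Intersecting each pair of boundary lines and keeping only the points that satisfy every inequality leaves:
  (3, 0)
  (0, 0)
  (29/23, 37/23)
  (75/28, 27/28)
  (0, 17/9)

5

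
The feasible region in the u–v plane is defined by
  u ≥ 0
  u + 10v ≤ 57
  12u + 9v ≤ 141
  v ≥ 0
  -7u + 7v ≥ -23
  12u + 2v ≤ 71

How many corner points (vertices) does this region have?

5

Intersecting each pair of boundary lines and keeping only the points that satisfy every inequality leaves:
  (0, 57/10)
  (0, 0)
  (298/59, 613/118)
  (23/7, 0)
  (543/98, 221/98)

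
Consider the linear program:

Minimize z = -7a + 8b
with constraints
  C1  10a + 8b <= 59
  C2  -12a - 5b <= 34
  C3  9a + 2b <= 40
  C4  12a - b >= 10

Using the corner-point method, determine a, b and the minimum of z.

The binding constraints are -12a - 5b = 34 and 9a + 2b = 40.
Solving simultaneously gives a = 268/21, b = -262/7.

a = 268/21, b = -262/7, minimum z = -8164/21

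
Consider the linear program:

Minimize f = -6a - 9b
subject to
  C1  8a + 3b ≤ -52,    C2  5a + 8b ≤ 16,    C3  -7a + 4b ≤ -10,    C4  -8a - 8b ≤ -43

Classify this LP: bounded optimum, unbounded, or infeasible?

infeasible

The boundaries 8a + 3b = -52 and -7a + 4b = -10 meet at (-178/53, -444/53), but that point violates -8a - 8b ≤ -43. Every candidate vertex is excluded by some other constraint, so the feasible region is empty.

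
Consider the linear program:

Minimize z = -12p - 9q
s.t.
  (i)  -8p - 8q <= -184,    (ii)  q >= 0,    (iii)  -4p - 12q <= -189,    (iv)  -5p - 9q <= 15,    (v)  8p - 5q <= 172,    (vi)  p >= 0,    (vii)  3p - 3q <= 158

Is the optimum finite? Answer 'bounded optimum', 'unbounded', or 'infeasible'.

From the feasible point (87/8, 97/8), moving in the direction (0, 1) keeps every constraint satisfied while z decreases without bound.

unbounded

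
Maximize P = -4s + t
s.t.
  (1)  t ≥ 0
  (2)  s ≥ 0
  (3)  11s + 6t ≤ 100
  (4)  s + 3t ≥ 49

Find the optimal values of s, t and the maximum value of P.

s = 0, t = 50/3, maximum P = 50/3

Feasible corners and P = -4s + t:
  (0, 50/3) → P = 50/3
  (0, 49/3) → P = 49/3
  (2/9, 439/27) → P = 415/27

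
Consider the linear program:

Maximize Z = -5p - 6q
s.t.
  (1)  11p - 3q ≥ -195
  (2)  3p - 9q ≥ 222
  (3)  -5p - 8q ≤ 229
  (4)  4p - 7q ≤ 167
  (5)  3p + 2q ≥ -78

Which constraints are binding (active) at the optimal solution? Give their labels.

Extreme points and Z = -5p - 6q:
  (-95/23, -599/23) → Z = 4069/23
  (-17/5, -129/5) → Z = 859/5
  (-267/67, -1751/67) → Z = 11841/67

The maximum is at (-95/23, -599/23). Substituting into each constraint, equality holds for (2) and (3); the remaining constraints have slack.

(2) and (3)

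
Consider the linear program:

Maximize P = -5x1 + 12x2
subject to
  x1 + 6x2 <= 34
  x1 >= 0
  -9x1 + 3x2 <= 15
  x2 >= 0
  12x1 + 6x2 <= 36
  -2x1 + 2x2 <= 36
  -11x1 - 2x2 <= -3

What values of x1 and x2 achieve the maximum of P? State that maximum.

At the optimal vertex, -9x1 + 3x2 = 15 and 12x1 + 6x2 = 36.
Solving simultaneously gives x1 = 1/5, x2 = 28/5.

x1 = 1/5, x2 = 28/5, maximum P = 331/5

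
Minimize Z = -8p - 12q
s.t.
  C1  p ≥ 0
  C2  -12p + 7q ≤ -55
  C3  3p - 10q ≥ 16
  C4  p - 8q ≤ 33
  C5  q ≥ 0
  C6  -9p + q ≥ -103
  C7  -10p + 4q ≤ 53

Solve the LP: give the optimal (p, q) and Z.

Feasible corners and Z = -8p - 12q:
  (16/3, 0) → Z = -128/3
  (338/29, 55/29) → Z = -116
  (103/9, 0) → Z = -824/9

At the optimal vertex, 3p - 10q = 16 and -9p + q = -103.
Solving simultaneously gives p = 338/29, q = 55/29.

p = 338/29, q = 55/29, minimum Z = -116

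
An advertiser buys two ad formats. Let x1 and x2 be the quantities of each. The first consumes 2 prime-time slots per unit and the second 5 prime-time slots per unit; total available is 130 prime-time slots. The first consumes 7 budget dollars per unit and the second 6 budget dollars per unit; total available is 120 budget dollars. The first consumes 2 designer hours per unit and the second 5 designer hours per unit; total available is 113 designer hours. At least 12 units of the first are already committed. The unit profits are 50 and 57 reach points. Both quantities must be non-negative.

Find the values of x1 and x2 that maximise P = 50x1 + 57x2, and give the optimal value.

x1 = 12, x2 = 6, maximum P = 942

Extreme points and P = 50x1 + 57x2:
  (120/7, 0) → P = 6000/7
  (12, 0) → P = 600
  (12, 6) → P = 942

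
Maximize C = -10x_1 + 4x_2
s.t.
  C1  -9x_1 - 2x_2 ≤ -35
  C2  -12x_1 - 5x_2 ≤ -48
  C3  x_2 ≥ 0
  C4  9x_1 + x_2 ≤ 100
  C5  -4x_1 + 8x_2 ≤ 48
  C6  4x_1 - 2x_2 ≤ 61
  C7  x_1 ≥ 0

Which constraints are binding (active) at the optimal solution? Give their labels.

C1 and C5

Extreme points and C = -10x_1 + 4x_2:
  (79/21, 4/7) → C = -106/3
  (23/10, 143/20) → C = 28/5
  (4, 0) → C = -40
  (100/9, 0) → C = -1000/9
  (188/19, 208/19) → C = -1048/19

The maximum is at (23/10, 143/20). Substituting into each constraint, equality holds for C1 and C5; the remaining constraints have slack.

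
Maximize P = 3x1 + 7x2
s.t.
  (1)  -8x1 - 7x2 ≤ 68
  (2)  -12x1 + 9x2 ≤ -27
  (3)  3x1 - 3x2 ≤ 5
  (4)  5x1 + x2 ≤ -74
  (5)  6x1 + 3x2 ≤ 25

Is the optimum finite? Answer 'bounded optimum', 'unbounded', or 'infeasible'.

infeasible

The boundaries -8x1 - 7x2 = 68 and 5x1 + x2 = -74 meet at (-50/3, 28/3), but that point violates -12x1 + 9x2 ≤ -27. Every candidate vertex is excluded by some other constraint, so the feasible region is empty.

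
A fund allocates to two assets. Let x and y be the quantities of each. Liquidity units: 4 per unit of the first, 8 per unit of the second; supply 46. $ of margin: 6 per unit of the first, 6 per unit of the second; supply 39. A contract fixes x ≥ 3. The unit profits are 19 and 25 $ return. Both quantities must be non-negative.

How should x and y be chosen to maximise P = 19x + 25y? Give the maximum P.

The binding constraints are 6x + 6y = 39 and x = 3.
Solving simultaneously gives x = 3, y = 7/2.

x = 3, y = 7/2, maximum P = 289/2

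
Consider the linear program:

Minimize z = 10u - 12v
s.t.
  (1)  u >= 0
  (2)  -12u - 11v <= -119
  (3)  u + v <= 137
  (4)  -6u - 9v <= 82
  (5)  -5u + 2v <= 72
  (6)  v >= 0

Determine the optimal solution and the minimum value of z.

Feasible corners and z = 10u - 12v:
  (0, 119/11) → z = -1428/11
  (0, 36) → z = -432
  (119/12, 0) → z = 595/6
  (202/7, 757/7) → z = -7064/7
  (137, 0) → z = 1370

u = 202/7, v = 757/7, minimum z = -7064/7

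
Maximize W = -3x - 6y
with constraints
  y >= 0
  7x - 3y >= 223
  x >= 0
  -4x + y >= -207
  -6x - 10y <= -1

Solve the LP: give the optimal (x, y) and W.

x = 223/7, y = 0, maximum W = -669/7

The binding constraints are y = 0 and 7x - 3y = 223.
Solving simultaneously gives x = 223/7, y = 0.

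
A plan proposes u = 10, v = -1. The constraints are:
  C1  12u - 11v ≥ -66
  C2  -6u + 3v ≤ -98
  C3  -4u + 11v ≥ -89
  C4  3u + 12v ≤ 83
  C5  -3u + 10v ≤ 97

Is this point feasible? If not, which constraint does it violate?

not feasible — violates C2

Constraint C2: -6u + 3v = -63, which is not ≤ -98. All other constraints are satisfied.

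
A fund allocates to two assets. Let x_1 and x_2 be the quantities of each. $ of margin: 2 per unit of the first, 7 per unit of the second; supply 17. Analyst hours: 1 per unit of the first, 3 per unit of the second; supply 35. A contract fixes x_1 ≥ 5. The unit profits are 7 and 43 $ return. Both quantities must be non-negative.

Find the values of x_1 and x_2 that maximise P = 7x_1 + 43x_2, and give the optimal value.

Vertices and P = 7x_1 + 43x_2:
  (17/2, 0) → P = 119/2
  (5, 0) → P = 35
  (5, 1) → P = 78

At the optimal vertex, 2x_1 + 7x_2 = 17 and x_1 = 5.
Solving simultaneously gives x_1 = 5, x_2 = 1.

x_1 = 5, x_2 = 1, maximum P = 78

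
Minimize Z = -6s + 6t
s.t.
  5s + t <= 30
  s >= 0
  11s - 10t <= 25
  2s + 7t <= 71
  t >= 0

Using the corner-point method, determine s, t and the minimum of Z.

Feasible corners and Z = -6s + 6t:
  (325/61, 205/61) → Z = -720/61
  (139/33, 295/33) → Z = 312/11
  (0, 71/7) → Z = 426/7
  (0, 0) → Z = 0
  (25/11, 0) → Z = -150/11

s = 25/11, t = 0, minimum Z = -150/11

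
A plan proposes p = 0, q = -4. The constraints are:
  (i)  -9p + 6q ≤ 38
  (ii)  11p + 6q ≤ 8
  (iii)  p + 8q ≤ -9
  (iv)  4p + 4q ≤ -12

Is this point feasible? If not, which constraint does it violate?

(i): -24 ≤ 38 ✓
(ii): -24 ≤ 8 ✓
(iii): -32 ≤ -9 ✓
(iv): -16 ≤ -12 ✓

feasible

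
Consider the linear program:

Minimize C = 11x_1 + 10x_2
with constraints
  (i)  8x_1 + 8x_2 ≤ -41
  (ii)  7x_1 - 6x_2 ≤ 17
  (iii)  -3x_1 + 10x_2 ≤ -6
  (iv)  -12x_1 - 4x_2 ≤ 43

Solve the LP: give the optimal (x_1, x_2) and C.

x_1 = -19/10, x_2 = -101/20, minimum C = -357/5

Vertices and C = 11x_1 + 10x_2:
  (-55/52, -423/104) → C = -680/13
  (-45/16, -37/16) → C = -865/16
  (-19/10, -101/20) → C = -357/5

The binding constraints are 7x_1 - 6x_2 = 17 and -12x_1 - 4x_2 = 43.
Solving simultaneously gives x_1 = -19/10, x_2 = -101/20.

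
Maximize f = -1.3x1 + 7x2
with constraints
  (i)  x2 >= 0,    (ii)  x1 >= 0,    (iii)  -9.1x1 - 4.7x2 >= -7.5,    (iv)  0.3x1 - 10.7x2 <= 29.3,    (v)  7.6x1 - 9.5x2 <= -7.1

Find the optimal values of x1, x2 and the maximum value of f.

Vertices and f = -1.3x1 + 7x2:
  (0, 75/47) → f = 525/47
  (0, 71/95) → f = 497/95
  (3788/12217, 12161/12217) → f = 401013/61085

The optimum lies where x1 = 0 and -9.1x1 - 4.7x2 = -7.5.
Solving simultaneously gives x1 = 0, x2 = 75/47.

x1 = 0, x2 = 75/47, maximum f = 525/47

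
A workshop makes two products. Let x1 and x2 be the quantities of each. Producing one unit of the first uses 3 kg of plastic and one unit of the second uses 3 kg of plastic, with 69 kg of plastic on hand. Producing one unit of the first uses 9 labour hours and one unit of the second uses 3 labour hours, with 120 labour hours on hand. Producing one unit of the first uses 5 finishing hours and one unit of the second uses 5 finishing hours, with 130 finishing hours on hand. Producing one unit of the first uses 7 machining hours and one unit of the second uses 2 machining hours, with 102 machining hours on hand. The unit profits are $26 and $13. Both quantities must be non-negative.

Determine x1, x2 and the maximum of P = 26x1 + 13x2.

At the optimal vertex, 3x1 + 3x2 = 69 and 9x1 + 3x2 = 120.
Solving simultaneously gives x1 = 17/2, x2 = 29/2.

x1 = 17/2, x2 = 29/2, maximum P = 819/2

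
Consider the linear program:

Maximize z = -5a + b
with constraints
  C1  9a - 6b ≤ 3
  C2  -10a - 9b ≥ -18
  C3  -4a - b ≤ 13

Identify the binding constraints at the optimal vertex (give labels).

C2 and C3

Extreme points and z = -5a + b:
  (45/47, 44/47) → z = -181/47
  (-25/11, -43/11) → z = 82/11
  (-135/26, 101/13) → z = 877/26

The maximum is at (-135/26, 101/13). Substituting into each constraint, equality holds for C2 and C3; the remaining constraints have slack.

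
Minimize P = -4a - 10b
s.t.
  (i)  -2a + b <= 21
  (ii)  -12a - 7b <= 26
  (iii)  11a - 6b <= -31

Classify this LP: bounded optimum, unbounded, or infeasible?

unbounded

From the feasible point (-173/26, 100/13), moving in the direction (1, 2) keeps every constraint satisfied while P decreases without bound.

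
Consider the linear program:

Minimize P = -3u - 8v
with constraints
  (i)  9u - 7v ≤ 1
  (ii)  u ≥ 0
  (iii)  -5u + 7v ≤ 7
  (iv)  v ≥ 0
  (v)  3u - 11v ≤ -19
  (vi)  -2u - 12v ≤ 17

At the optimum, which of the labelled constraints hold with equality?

Corner points and P = -3u - 8v:
  (2, 17/7) → P = -178/7
  (24/13, 29/13) → P = -304/13
  (28/17, 37/17) → P = -380/17

The minimum is at (2, 17/7). Substituting into each constraint, equality holds for (i) and (iii); the remaining constraints have slack.

(i) and (iii)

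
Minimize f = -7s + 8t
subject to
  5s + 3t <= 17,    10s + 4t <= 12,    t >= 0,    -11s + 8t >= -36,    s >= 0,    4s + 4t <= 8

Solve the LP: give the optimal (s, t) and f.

s = 6/5, t = 0, minimum f = -42/5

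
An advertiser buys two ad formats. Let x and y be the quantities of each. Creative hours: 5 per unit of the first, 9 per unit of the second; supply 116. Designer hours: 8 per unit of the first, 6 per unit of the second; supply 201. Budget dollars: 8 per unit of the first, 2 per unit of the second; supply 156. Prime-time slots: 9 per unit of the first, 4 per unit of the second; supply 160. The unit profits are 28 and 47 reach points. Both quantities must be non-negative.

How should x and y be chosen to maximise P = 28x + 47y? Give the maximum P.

x = 16, y = 4, maximum P = 636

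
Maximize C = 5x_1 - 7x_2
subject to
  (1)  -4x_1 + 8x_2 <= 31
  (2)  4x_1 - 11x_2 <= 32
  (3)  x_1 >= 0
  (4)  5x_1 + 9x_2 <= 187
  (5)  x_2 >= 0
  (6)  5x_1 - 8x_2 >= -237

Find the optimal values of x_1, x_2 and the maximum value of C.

Corner points and C = 5x_1 - 7x_2:
  (0, 31/8) → C = -217/8
  (1217/76, 903/76) → C = -59/19
  (335/13, 84/13) → C = 1087/13
  (8, 0) → C = 40
  (0, 0) → C = 0

x_1 = 335/13, x_2 = 84/13, maximum C = 1087/13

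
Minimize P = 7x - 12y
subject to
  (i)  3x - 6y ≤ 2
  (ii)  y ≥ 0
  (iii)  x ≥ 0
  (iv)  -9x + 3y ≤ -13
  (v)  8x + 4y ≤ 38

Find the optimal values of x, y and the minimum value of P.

x = 83/30, y = 119/30, minimum P = -847/30

Vertices and P = 7x - 12y:
  (8/5, 7/15) → P = 28/5
  (59/15, 49/30) → P = 119/15
  (83/30, 119/30) → P = -847/30

The optimum lies where -9x + 3y = -13 and 8x + 4y = 38.
Solving simultaneously gives x = 83/30, y = 119/30.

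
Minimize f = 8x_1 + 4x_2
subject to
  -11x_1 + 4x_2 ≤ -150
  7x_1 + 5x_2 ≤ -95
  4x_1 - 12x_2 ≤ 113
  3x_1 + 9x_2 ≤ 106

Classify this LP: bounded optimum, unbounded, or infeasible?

The boundaries -11x_1 + 4x_2 = -150 and 7x_1 + 5x_2 = -95 meet at (370/83, -2095/83), but that point violates 4x_1 - 12x_2 ≤ 113. Every candidate vertex is excluded by some other constraint, so the feasible region is empty.

infeasible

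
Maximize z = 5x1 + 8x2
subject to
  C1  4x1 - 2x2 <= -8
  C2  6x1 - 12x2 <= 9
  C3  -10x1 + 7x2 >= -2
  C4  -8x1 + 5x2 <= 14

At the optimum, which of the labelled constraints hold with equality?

Corner points and z = 5x1 + 8x2:
  (-19/6, -7/3) → z = -69/2
  (-3, -2) → z = -31
  (-71/22, -26/11) → z = -771/22

The maximum is at (-3, -2). Substituting into each constraint, equality holds for C1 and C4; the remaining constraints have slack.

C1 and C4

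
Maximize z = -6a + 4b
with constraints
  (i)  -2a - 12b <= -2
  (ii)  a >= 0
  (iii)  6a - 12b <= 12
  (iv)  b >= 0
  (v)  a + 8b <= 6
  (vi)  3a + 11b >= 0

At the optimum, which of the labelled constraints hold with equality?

(ii) and (v)

Corner points and z = -6a + 4b:
  (0, 1/6) → z = 2/3
  (1, 0) → z = -6
  (0, 3/4) → z = 3
  (2, 0) → z = -12
  (14/5, 2/5) → z = -76/5

The maximum is at (0, 3/4). Substituting into each constraint, equality holds for (ii) and (v); the remaining constraints have slack.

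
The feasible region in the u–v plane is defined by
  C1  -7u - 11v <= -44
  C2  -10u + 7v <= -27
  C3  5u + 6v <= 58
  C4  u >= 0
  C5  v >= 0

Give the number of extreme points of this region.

Pairwise boundary intersections that survive every other constraint:
  (605/159, 251/159)
  (44/7, 0)
  (568/95, 89/19)
  (58/5, 0)

4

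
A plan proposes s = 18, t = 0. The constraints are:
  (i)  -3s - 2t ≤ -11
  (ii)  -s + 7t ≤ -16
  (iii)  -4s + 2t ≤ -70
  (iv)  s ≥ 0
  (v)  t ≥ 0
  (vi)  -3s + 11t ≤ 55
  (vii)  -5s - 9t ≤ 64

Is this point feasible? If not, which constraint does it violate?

feasible

(i): -54 ≤ -11 ✓
(ii): -18 ≤ -16 ✓
(iii): -72 ≤ -70 ✓
(iv): 18 ≥ 0 ✓
(v): 0 ≥ 0 ✓
(vi): -54 ≤ 55 ✓
(vii): -90 ≤ 64 ✓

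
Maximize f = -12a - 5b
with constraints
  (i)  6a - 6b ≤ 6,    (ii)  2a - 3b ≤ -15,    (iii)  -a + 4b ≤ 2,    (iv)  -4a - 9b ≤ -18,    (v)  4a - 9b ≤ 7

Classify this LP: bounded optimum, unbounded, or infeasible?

The boundaries 6a - 6b = 6 and 2a - 3b = -15 meet at (18, 17), but that point violates -a + 4b ≤ 2. Every candidate vertex is excluded by some other constraint, so the feasible region is empty.

infeasible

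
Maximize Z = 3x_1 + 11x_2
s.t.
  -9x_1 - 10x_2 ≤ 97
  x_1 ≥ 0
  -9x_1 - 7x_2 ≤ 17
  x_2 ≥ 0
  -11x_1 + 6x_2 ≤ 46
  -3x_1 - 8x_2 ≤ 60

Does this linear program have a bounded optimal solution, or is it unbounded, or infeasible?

From the feasible point (0, 0), moving in the direction (6, 11) keeps every constraint satisfied while Z increases without bound.

unbounded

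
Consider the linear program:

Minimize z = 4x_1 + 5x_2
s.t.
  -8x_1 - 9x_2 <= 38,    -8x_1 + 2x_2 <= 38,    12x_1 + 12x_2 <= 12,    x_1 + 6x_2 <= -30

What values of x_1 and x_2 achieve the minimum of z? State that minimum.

x_1 = 47, x_2 = -46, minimum z = -42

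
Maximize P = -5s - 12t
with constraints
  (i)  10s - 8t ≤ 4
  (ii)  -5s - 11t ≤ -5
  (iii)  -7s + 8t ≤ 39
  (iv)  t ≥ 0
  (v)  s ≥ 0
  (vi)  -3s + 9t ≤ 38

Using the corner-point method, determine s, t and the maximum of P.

Extreme points and P = -5s - 12t:
  (14/25, 1/5) → P = -26/5
  (170/33, 196/33) → P = -3202/33
  (0, 5/11) → P = -60/11
  (0, 38/9) → P = -152/3

At the optimal vertex, 10s - 8t = 4 and -5s - 11t = -5.
Solving simultaneously gives s = 14/25, t = 1/5.

s = 14/25, t = 1/5, maximum P = -26/5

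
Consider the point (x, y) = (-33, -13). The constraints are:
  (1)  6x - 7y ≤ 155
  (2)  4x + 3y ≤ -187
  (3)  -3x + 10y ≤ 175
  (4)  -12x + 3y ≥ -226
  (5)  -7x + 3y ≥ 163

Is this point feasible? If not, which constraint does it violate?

Constraint (2): 4x + 3y = -171, which is not ≤ -187. All other constraints are satisfied.

not feasible — violates (2)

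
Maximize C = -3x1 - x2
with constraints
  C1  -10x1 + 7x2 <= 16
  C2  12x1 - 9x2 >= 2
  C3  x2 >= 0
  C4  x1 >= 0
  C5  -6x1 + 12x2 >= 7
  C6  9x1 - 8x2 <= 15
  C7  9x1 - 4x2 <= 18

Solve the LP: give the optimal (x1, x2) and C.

Vertices and C = -3x1 - x2:
  (29/30, 16/15) → C = -119/30
  (14/3, 6) → C = -20
  (61/21, 57/28) → C = -43/4

The binding constraints are 12x1 - 9x2 = 2 and -6x1 + 12x2 = 7.
Solving simultaneously gives x1 = 29/30, x2 = 16/15.

x1 = 29/30, x2 = 16/15, maximum C = -119/30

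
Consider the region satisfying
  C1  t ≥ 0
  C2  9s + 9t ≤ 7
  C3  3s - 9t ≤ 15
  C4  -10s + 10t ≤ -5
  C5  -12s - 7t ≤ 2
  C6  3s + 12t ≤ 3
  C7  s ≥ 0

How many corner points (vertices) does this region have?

4

Intersecting each pair of boundary lines and keeping only the points that satisfy every inequality leaves:
  (7/9, 0)
  (1/2, 0)
  (19/27, 2/27)
  (3/5, 1/10)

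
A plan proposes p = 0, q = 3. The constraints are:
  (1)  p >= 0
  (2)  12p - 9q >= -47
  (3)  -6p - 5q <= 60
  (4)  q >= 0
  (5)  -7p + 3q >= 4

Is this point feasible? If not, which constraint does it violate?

feasible

(1): 0 ≥ 0 ✓
(2): -27 ≥ -47 ✓
(3): -15 ≤ 60 ✓
(4): 3 ≥ 0 ✓
(5): 9 ≥ 4 ✓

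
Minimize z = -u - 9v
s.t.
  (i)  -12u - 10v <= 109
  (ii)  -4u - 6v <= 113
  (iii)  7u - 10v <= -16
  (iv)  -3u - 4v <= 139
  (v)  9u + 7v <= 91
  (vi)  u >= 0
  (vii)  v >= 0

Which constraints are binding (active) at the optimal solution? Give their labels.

(v) and (vi)

Vertices and z = -u - 9v:
  (798/139, 781/139) → z = -7827/139
  (0, 8/5) → z = -72/5
  (0, 13) → z = -117

The minimum is at (0, 13). Substituting into each constraint, equality holds for (v) and (vi); the remaining constraints have slack.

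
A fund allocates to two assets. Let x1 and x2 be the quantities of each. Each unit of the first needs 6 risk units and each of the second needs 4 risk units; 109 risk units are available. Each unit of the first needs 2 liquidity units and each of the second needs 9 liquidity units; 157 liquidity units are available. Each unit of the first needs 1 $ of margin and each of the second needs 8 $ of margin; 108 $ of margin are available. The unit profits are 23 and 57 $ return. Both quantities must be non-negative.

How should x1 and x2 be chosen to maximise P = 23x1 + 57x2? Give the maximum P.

x1 = 10, x2 = 49/4, maximum P = 3713/4

Feasible corners and P = 23x1 + 57x2:
  (0, 0) → P = 0
  (0, 27/2) → P = 1539/2
  (109/6, 0) → P = 2507/6
  (10, 49/4) → P = 3713/4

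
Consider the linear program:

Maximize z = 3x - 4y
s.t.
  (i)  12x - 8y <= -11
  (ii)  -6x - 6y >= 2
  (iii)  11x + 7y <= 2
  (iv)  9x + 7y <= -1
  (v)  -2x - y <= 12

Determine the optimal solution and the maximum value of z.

x = -107/28, y = -61/14, maximum z = 167/28

Vertices and z = 3x - 4y:
  (-41/60, 7/20) → z = -69/20
  (-107/28, -61/14) → z = 167/28
  (-35/3, 34/3) → z = -241/3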